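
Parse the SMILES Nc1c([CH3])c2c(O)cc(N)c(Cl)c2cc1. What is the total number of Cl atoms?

Scan the SMILES for Cl atoms (remember two-letter symbols like Cl and Br are single atoms).
Chlorine count: 1.

1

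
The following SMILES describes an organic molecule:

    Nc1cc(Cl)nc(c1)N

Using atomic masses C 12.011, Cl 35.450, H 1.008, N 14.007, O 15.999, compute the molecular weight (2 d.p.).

143.57 g/mol

First, the molecular formula is C5H6ClN3 (counting implicit H from valence).
  C: 5 × 12.011 = 60.055
  Cl: 1 × 35.450 = 35.450
  H: 6 × 1.008 = 6.048
  N: 3 × 14.007 = 42.021
Sum: 5×12.011 + 1×35.450 + 6×1.008 + 3×14.007 = 143.574 → 143.57 g/mol.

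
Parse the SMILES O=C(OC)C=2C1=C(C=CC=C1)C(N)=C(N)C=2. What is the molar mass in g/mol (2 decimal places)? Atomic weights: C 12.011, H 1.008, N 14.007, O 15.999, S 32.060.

First, the molecular formula is C12H12N2O2 (counting implicit H from valence).
  C: 12 × 12.011 = 144.132
  H: 12 × 1.008 = 12.096
  N: 2 × 14.007 = 28.014
  O: 2 × 15.999 = 31.998
Sum: 12×12.011 + 12×1.008 + 2×14.007 + 2×15.999 = 216.240 → 216.24 g/mol.

216.24 g/mol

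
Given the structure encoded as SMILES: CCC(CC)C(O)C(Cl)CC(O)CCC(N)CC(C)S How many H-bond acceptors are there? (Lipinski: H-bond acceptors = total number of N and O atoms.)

3

N atoms: 1; O atoms: 2.
Lipinski HBA = 1 + 2 = 3.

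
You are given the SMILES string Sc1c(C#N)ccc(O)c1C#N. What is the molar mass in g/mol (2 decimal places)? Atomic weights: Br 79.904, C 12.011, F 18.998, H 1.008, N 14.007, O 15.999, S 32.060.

First, the molecular formula is C8H4N2OS (counting implicit H from valence).
  C: 8 × 12.011 = 96.088
  H: 4 × 1.008 = 4.032
  N: 2 × 14.007 = 28.014
  O: 1 × 15.999 = 15.999
  S: 1 × 32.060 = 32.060
Sum: 8×12.011 + 4×1.008 + 2×14.007 + 1×15.999 + 1×32.060 = 176.193 → 176.19 g/mol.

176.19 g/mol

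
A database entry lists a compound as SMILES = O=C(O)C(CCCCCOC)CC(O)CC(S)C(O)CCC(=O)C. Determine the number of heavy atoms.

24

Every atom symbol written in the SMILES (organic subset) is one heavy atom; implicit H are not written.
Heavy atoms by element → C:17, O:6, S:1.
Total: 24.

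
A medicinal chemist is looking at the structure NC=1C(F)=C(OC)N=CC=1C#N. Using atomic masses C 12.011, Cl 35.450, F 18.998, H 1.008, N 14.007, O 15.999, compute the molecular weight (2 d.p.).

First, the molecular formula is C7H6FN3O (counting implicit H from valence).
  C: 7 × 12.011 = 84.077
  F: 1 × 18.998 = 18.998
  H: 6 × 1.008 = 6.048
  N: 3 × 14.007 = 42.021
  O: 1 × 15.999 = 15.999
Sum: 7×12.011 + 1×18.998 + 6×1.008 + 3×14.007 + 1×15.999 = 167.143 → 167.14 g/mol.

167.14 g/mol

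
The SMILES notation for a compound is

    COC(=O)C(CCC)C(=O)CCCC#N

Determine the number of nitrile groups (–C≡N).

The nitrile motif appears at heavy-atom position 14 in the SMILES.
Other groups present: 1 ester, 1 ketone.
Nitrile count: 1.

1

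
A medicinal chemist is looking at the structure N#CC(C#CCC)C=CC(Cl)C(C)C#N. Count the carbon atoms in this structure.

12

Count every carbon token in the SMILES (each C, including those in ring-closure positions and inside branches).
Carbon count: 12.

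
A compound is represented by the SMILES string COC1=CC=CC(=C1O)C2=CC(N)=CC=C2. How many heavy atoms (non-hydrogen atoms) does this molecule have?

Every atom symbol written in the SMILES (organic subset) is one heavy atom; implicit H are not written.
Heavy atoms by element → C:13, N:1, O:2.
Total: 16.

16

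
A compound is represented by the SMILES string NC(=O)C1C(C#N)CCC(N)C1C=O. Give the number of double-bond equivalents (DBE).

5

Degree of unsaturation = (number of rings) + (number of π bonds).
Ring closures in the SMILES: 1.
π bonds: 2 double bonds (each 1 DoU), 1 triple bond (each 2 DoU) → 4 DoU from unsaturation.
Total DoU = 1 + 4 = 5.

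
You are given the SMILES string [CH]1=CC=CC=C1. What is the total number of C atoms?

6

Count every carbon token in the SMILES (each C, including those in ring-closure positions and inside branches).
Carbon count: 6.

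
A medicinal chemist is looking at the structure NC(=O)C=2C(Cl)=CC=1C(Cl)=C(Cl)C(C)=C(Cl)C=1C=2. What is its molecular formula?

Walk through each heavy atom and fill implicit hydrogens from standard valence (C 4, N 3, O 2, S 2, halogen 1):
  atom 1: N, bond orders sum to 1 (valence 3) → 2 H
  atom 2: C, bond orders sum to 4 (valence 4) → 0 H
  atom 3: O, bond orders sum to 2 (valence 2) → 0 H
  atom 4: C, bond orders sum to 4 (valence 4) → 0 H
  atom 5: C, bond orders sum to 4 (valence 4) → 0 H
  atom 6: Cl (halogen, monovalent) → 0 H
  atom 7: C, bond orders sum to 3 (valence 4) → 1 H
  atom 8: C, bond orders sum to 4 (valence 4) → 0 H
  atom 9: C, bond orders sum to 4 (valence 4) → 0 H
  atom 10: Cl (halogen, monovalent) → 0 H
  atom 11: C, bond orders sum to 4 (valence 4) → 0 H
  atom 12: Cl (halogen, monovalent) → 0 H
  atom 13: C, bond orders sum to 4 (valence 4) → 0 H
  atom 14: C, bond orders sum to 1 (valence 4) → 3 H
  atom 15: C, bond orders sum to 4 (valence 4) → 0 H
  atom 16: Cl (halogen, monovalent) → 0 H
  atom 17: C, bond orders sum to 4 (valence 4) → 0 H
  atom 18: C, bond orders sum to 3 (valence 4) → 1 H
Totals → C:12, H:7, Cl:4, N:1, O:1.

C12H7Cl4NO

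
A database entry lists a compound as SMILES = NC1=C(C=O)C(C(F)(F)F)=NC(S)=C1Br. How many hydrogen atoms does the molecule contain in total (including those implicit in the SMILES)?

4

Walk through each heavy atom and fill implicit hydrogens from standard valence (C 4, N 3, O 2, S 2, halogen 1):
  atom 1: N, bond orders sum to 1 (valence 3) → 2 H
  atom 2: C, bond orders sum to 4 (valence 4) → 0 H
  atom 3: C, bond orders sum to 4 (valence 4) → 0 H
  atom 4: C, bond orders sum to 3 (valence 4) → 1 H
  atom 5: O, bond orders sum to 2 (valence 2) → 0 H
  atom 6: C, bond orders sum to 4 (valence 4) → 0 H
  atom 7: C, bond orders sum to 4 (valence 4) → 0 H
  atom 8: F (halogen, monovalent) → 0 H
  atom 9: F (halogen, monovalent) → 0 H
  atom 10: F (halogen, monovalent) → 0 H
  atom 11: N, bond orders sum to 3 (valence 3) → 0 H
  atom 12: C, bond orders sum to 4 (valence 4) → 0 H
  atom 13: S, bond orders sum to 1 (valence 2) → 1 H
  atom 14: C, bond orders sum to 4 (valence 4) → 0 H
  atom 15: Br (halogen, monovalent) → 0 H
Total hydrogens: 4.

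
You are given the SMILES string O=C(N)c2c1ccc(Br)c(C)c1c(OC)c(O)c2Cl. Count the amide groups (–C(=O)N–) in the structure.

1

The amide motif appears at heavy-atom position 2 in the SMILES.
Other groups present: 1 ether, 1 hydroxyl.
Amide count: 1.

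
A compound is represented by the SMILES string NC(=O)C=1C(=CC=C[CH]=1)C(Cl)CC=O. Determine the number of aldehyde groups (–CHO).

The aldehyde motif appears at heavy-atom position 13 in the SMILES.
Other groups present: 1 amide.
Aldehyde count: 1.

1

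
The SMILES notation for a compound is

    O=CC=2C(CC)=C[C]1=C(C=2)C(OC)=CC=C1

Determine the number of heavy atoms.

16

Every atom symbol written in the SMILES (organic subset) is one heavy atom; implicit H are not written.
Heavy atoms by element → C:14, O:2.
Total: 16.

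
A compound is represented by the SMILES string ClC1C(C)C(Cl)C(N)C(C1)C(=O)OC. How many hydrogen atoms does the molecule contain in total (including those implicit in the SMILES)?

15

Walk through each heavy atom and fill implicit hydrogens from standard valence (C 4, N 3, O 2, S 2, halogen 1):
  atom 1: Cl (halogen, monovalent) → 0 H
  atom 2: C, bond orders sum to 3 (valence 4) → 1 H
  atom 3: C, bond orders sum to 3 (valence 4) → 1 H
  atom 4: C, bond orders sum to 1 (valence 4) → 3 H
  atom 5: C, bond orders sum to 3 (valence 4) → 1 H
  atom 6: Cl (halogen, monovalent) → 0 H
  atom 7: C, bond orders sum to 3 (valence 4) → 1 H
  atom 8: N, bond orders sum to 1 (valence 3) → 2 H
  atom 9: C, bond orders sum to 3 (valence 4) → 1 H
  atom 10: C, bond orders sum to 2 (valence 4) → 2 H
  atom 11: C, bond orders sum to 4 (valence 4) → 0 H
  atom 12: O, bond orders sum to 2 (valence 2) → 0 H
  atom 13: O, bond orders sum to 2 (valence 2) → 0 H
  atom 14: C, bond orders sum to 1 (valence 4) → 3 H
Total hydrogens: 15.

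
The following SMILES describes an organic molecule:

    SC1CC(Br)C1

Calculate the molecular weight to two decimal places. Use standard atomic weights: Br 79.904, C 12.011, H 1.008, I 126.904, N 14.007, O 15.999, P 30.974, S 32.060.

First, the molecular formula is C4H7BrS (counting implicit H from valence).
  Br: 1 × 79.904 = 79.904
  C: 4 × 12.011 = 48.044
  H: 7 × 1.008 = 7.056
  S: 1 × 32.060 = 32.060
Sum: 1×79.904 + 4×12.011 + 7×1.008 + 1×32.060 = 167.064 → 167.06 g/mol.

167.06 g/mol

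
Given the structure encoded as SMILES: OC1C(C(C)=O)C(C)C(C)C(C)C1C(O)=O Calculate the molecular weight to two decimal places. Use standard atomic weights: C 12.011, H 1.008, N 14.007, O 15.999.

First, the molecular formula is C12H20O4 (counting implicit H from valence).
  C: 12 × 12.011 = 144.132
  H: 20 × 1.008 = 20.160
  O: 4 × 15.999 = 63.996
Sum: 12×12.011 + 20×1.008 + 4×15.999 = 228.288 → 228.29 g/mol.

228.29 g/mol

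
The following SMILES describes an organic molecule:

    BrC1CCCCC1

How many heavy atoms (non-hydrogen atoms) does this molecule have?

7

Every atom symbol written in the SMILES (organic subset) is one heavy atom; implicit H are not written.
Heavy atoms by element → Br:1, C:6.
Total: 7.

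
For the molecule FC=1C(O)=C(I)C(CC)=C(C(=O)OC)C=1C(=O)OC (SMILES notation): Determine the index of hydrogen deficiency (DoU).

Degree of unsaturation = (number of rings) + (number of π bonds).
Ring closures in the SMILES: 1.
π bonds: 5 double bonds (each 1 DoU) → 5 DoU from unsaturation.
Total DoU = 1 + 5 = 6.

6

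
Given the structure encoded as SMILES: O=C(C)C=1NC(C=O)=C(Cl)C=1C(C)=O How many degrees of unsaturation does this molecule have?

Degree of unsaturation = (number of rings) + (number of π bonds).
Ring closures in the SMILES: 1.
π bonds: 5 double bonds (each 1 DoU) → 5 DoU from unsaturation.
Total DoU = 1 + 5 = 6.

6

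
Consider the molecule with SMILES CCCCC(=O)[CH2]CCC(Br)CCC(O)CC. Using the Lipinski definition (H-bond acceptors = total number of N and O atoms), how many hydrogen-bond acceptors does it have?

2

N atoms: 0; O atoms: 2.
Lipinski HBA = 0 + 2 = 2.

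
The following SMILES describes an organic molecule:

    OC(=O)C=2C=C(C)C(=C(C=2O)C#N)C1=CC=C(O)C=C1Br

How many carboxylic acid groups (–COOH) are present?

1

The carboxylic acid motif appears at heavy-atom position 2 in the SMILES.
Other groups present: 2 hydroxyl, 1 nitrile.
Carboxylic acid count: 1.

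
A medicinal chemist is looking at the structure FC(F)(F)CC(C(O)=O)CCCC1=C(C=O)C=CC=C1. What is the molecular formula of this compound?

C14H15F3O3

Walk through each heavy atom and fill implicit hydrogens from standard valence (C 4, N 3, O 2, S 2, halogen 1):
  atom 1: F (halogen, monovalent) → 0 H
  atom 2: C, bond orders sum to 4 (valence 4) → 0 H
  atom 3: F (halogen, monovalent) → 0 H
  atom 4: F (halogen, monovalent) → 0 H
  atom 5: C, bond orders sum to 2 (valence 4) → 2 H
  atom 6: C, bond orders sum to 3 (valence 4) → 1 H
  atom 7: C, bond orders sum to 4 (valence 4) → 0 H
  atom 8: O, bond orders sum to 1 (valence 2) → 1 H
  atom 9: O, bond orders sum to 2 (valence 2) → 0 H
  atom 10: C, bond orders sum to 2 (valence 4) → 2 H
  atom 11: C, bond orders sum to 2 (valence 4) → 2 H
  atom 12: C, bond orders sum to 2 (valence 4) → 2 H
  atom 13: C, bond orders sum to 4 (valence 4) → 0 H
  atom 14: C, bond orders sum to 4 (valence 4) → 0 H
  atom 15: C, bond orders sum to 3 (valence 4) → 1 H
  atom 16: O, bond orders sum to 2 (valence 2) → 0 H
  atom 17: C, bond orders sum to 3 (valence 4) → 1 H
  atom 18: C, bond orders sum to 3 (valence 4) → 1 H
  atom 19: C, bond orders sum to 3 (valence 4) → 1 H
  atom 20: C, bond orders sum to 3 (valence 4) → 1 H
Totals → C:14, H:15, F:3, O:3.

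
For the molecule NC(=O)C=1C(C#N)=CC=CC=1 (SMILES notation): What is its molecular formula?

C8H6N2O

Walk through each heavy atom and fill implicit hydrogens from standard valence (C 4, N 3, O 2, S 2, halogen 1):
  atom 1: N, bond orders sum to 1 (valence 3) → 2 H
  atom 2: C, bond orders sum to 4 (valence 4) → 0 H
  atom 3: O, bond orders sum to 2 (valence 2) → 0 H
  atom 4: C, bond orders sum to 4 (valence 4) → 0 H
  atom 5: C, bond orders sum to 4 (valence 4) → 0 H
  atom 6: C, bond orders sum to 4 (valence 4) → 0 H
  atom 7: N, bond orders sum to 3 (valence 3) → 0 H
  atom 8: C, bond orders sum to 3 (valence 4) → 1 H
  atom 9: C, bond orders sum to 3 (valence 4) → 1 H
  atom 10: C, bond orders sum to 3 (valence 4) → 1 H
  atom 11: C, bond orders sum to 3 (valence 4) → 1 H
Totals → C:8, H:6, N:2, O:1.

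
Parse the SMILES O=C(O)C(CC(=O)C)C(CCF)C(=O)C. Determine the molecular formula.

C10H15FO4

Walk through each heavy atom and fill implicit hydrogens from standard valence (C 4, N 3, O 2, S 2, halogen 1):
  atom 1: O, bond orders sum to 2 (valence 2) → 0 H
  atom 2: C, bond orders sum to 4 (valence 4) → 0 H
  atom 3: O, bond orders sum to 1 (valence 2) → 1 H
  atom 4: C, bond orders sum to 3 (valence 4) → 1 H
  atom 5: C, bond orders sum to 2 (valence 4) → 2 H
  atom 6: C, bond orders sum to 4 (valence 4) → 0 H
  atom 7: O, bond orders sum to 2 (valence 2) → 0 H
  atom 8: C, bond orders sum to 1 (valence 4) → 3 H
  atom 9: C, bond orders sum to 3 (valence 4) → 1 H
  atom 10: C, bond orders sum to 2 (valence 4) → 2 H
  atom 11: C, bond orders sum to 2 (valence 4) → 2 H
  atom 12: F (halogen, monovalent) → 0 H
  atom 13: C, bond orders sum to 4 (valence 4) → 0 H
  atom 14: O, bond orders sum to 2 (valence 2) → 0 H
  atom 15: C, bond orders sum to 1 (valence 4) → 3 H
Totals → C:10, H:15, F:1, O:4.
In Hill order: C10H15FO4.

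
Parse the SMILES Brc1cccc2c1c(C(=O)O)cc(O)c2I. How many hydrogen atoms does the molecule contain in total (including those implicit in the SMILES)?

Walk through each heavy atom and fill implicit hydrogens from standard valence (C 4, N 3, O 2, S 2, halogen 1); for lowercase aromatic atoms, an aromatic c carries 1 H when it has two neighbours and 0 H with three, and aromatic n carries 0 H:
  atom 1: Br (halogen, monovalent) → 0 H
  atom 2: aromatic c, 3 neighbours → 0 H
  atom 3: aromatic c, 2 neighbours → 1 H
  atom 4: aromatic c, 2 neighbours → 1 H
  atom 5: aromatic c, 2 neighbours → 1 H
  atom 6: aromatic c, 3 neighbours → 0 H
  atom 7: aromatic c, 3 neighbours → 0 H
  atom 8: aromatic c, 3 neighbours → 0 H
  atom 9: C, bond orders sum to 4 (valence 4) → 0 H
  atom 10: O, bond orders sum to 2 (valence 2) → 0 H
  atom 11: O, bond orders sum to 1 (valence 2) → 1 H
  atom 12: aromatic c, 2 neighbours → 1 H
  atom 13: aromatic c, 3 neighbours → 0 H
  atom 14: O, bond orders sum to 1 (valence 2) → 1 H
  atom 15: aromatic c, 3 neighbours → 0 H
  atom 16: I (halogen, monovalent) → 0 H
Total hydrogens: 6.

6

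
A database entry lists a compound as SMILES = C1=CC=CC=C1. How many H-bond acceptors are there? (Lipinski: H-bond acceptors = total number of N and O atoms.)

0

N atoms: 0; O atoms: 0.
Lipinski HBA = 0 + 0 = 0.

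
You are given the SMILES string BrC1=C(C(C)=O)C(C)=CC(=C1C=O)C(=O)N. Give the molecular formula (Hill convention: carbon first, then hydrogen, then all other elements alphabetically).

Walk through each heavy atom and fill implicit hydrogens from standard valence (C 4, N 3, O 2, S 2, halogen 1):
  atom 1: Br (halogen, monovalent) → 0 H
  atom 2: C, bond orders sum to 4 (valence 4) → 0 H
  atom 3: C, bond orders sum to 4 (valence 4) → 0 H
  atom 4: C, bond orders sum to 4 (valence 4) → 0 H
  atom 5: C, bond orders sum to 1 (valence 4) → 3 H
  atom 6: O, bond orders sum to 2 (valence 2) → 0 H
  atom 7: C, bond orders sum to 4 (valence 4) → 0 H
  atom 8: C, bond orders sum to 1 (valence 4) → 3 H
  atom 9: C, bond orders sum to 3 (valence 4) → 1 H
  atom 10: C, bond orders sum to 4 (valence 4) → 0 H
  atom 11: C, bond orders sum to 4 (valence 4) → 0 H
  atom 12: C, bond orders sum to 3 (valence 4) → 1 H
  atom 13: O, bond orders sum to 2 (valence 2) → 0 H
  atom 14: C, bond orders sum to 4 (valence 4) → 0 H
  atom 15: O, bond orders sum to 2 (valence 2) → 0 H
  atom 16: N, bond orders sum to 1 (valence 3) → 2 H
Totals → C:11, H:10, Br:1, N:1, O:3.

C11H10BrNO3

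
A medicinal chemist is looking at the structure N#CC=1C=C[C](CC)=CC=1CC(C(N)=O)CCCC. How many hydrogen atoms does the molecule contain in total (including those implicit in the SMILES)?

22

Walk through each heavy atom and fill implicit hydrogens from standard valence (C 4, N 3, O 2, S 2, halogen 1):
  atom 1: N, bond orders sum to 3 (valence 3) → 0 H
  atom 2: C, bond orders sum to 4 (valence 4) → 0 H
  atom 3: C, bond orders sum to 4 (valence 4) → 0 H
  atom 4: C, bond orders sum to 3 (valence 4) → 1 H
  atom 5: C, bond orders sum to 3 (valence 4) → 1 H
  atom 6: C with explicit H count 0
  atom 7: C, bond orders sum to 2 (valence 4) → 2 H
  atom 8: C, bond orders sum to 1 (valence 4) → 3 H
  atom 9: C, bond orders sum to 3 (valence 4) → 1 H
  atom 10: C, bond orders sum to 4 (valence 4) → 0 H
  atom 11: C, bond orders sum to 2 (valence 4) → 2 H
  atom 12: C, bond orders sum to 3 (valence 4) → 1 H
  atom 13: C, bond orders sum to 4 (valence 4) → 0 H
  atom 14: N, bond orders sum to 1 (valence 3) → 2 H
  atom 15: O, bond orders sum to 2 (valence 2) → 0 H
  atom 16: C, bond orders sum to 2 (valence 4) → 2 H
  atom 17: C, bond orders sum to 2 (valence 4) → 2 H
  atom 18: C, bond orders sum to 2 (valence 4) → 2 H
  atom 19: C, bond orders sum to 1 (valence 4) → 3 H
Total hydrogens: 22.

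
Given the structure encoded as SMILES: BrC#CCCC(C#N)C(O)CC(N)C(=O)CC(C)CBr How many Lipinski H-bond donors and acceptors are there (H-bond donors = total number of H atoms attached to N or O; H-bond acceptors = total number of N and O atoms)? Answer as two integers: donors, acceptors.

Donors: find every N or O and count the H atoms it carries.
  atom 8 (N): bond orders sum to 3 → 0 H
  atom 10 (O): bond orders sum to 1 → 1 H
  atom 13 (N): bond orders sum to 1 → 2 H
  atom 15 (O): bond orders sum to 2 → 0 H
Lipinski HBD = 3.
Acceptors: N atoms = 2, O atoms = 2 → HBA = 4.

3, 4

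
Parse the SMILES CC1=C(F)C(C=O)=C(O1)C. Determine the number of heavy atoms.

Every atom symbol written in the SMILES (organic subset) is one heavy atom; implicit H are not written.
Heavy atoms by element → C:7, F:1, O:2.
Total: 10.

10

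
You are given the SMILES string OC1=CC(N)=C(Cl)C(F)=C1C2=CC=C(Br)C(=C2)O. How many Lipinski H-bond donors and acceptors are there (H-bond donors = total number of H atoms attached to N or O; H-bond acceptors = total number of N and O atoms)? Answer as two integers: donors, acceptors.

Donors: find every N or O and count the H atoms it carries.
  atom 1 (O): bond orders sum to 1 → 1 H
  atom 5 (N): bond orders sum to 1 → 2 H
  atom 18 (O): bond orders sum to 1 → 1 H
Lipinski HBD = 4.
Acceptors: N atoms = 1, O atoms = 2 → HBA = 3.

4, 3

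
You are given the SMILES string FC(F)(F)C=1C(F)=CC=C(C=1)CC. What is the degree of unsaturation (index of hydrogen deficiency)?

4

Degree of unsaturation = (number of rings) + (number of π bonds).
Ring closures in the SMILES: 1.
π bonds: 3 double bonds (each 1 DoU) → 3 DoU from unsaturation.
Total DoU = 1 + 3 = 4.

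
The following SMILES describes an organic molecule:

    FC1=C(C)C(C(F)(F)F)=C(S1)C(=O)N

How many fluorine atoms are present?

4

Scan the SMILES for F atoms (remember two-letter symbols like Cl and Br are single atoms).
Fluorine count: 4.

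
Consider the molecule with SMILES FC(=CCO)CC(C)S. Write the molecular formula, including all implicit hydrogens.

Walk through each heavy atom and fill implicit hydrogens from standard valence (C 4, N 3, O 2, S 2, halogen 1):
  atom 1: F (halogen, monovalent) → 0 H
  atom 2: C, bond orders sum to 4 (valence 4) → 0 H
  atom 3: C, bond orders sum to 3 (valence 4) → 1 H
  atom 4: C, bond orders sum to 2 (valence 4) → 2 H
  atom 5: O, bond orders sum to 1 (valence 2) → 1 H
  atom 6: C, bond orders sum to 2 (valence 4) → 2 H
  atom 7: C, bond orders sum to 3 (valence 4) → 1 H
  atom 8: C, bond orders sum to 1 (valence 4) → 3 H
  atom 9: S, bond orders sum to 1 (valence 2) → 1 H
Totals → C:6, H:11, F:1, O:1, S:1.

C6H11FOS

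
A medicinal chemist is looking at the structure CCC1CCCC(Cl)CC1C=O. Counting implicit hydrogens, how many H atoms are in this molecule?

Walk through each heavy atom and fill implicit hydrogens from standard valence (C 4, N 3, O 2, S 2, halogen 1):
  atom 1: C, bond orders sum to 1 (valence 4) → 3 H
  atom 2: C, bond orders sum to 2 (valence 4) → 2 H
  atom 3: C, bond orders sum to 3 (valence 4) → 1 H
  atom 4: C, bond orders sum to 2 (valence 4) → 2 H
  atom 5: C, bond orders sum to 2 (valence 4) → 2 H
  atom 6: C, bond orders sum to 2 (valence 4) → 2 H
  atom 7: C, bond orders sum to 3 (valence 4) → 1 H
  atom 8: Cl (halogen, monovalent) → 0 H
  atom 9: C, bond orders sum to 2 (valence 4) → 2 H
  atom 10: C, bond orders sum to 3 (valence 4) → 1 H
  atom 11: C, bond orders sum to 3 (valence 4) → 1 H
  atom 12: O, bond orders sum to 2 (valence 2) → 0 H
Total hydrogens: 17.

17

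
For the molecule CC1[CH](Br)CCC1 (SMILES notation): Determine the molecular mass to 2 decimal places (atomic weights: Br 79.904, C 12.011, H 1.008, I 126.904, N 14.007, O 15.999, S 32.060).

163.06 g/mol

First, the molecular formula is C6H11Br (counting implicit H from valence).
  Br: 1 × 79.904 = 79.904
  C: 6 × 12.011 = 72.066
  H: 11 × 1.008 = 11.088
Sum: 1×79.904 + 6×12.011 + 11×1.008 = 163.058 → 163.06 g/mol.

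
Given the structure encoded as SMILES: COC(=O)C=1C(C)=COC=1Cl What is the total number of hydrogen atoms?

7

Walk through each heavy atom and fill implicit hydrogens from standard valence (C 4, N 3, O 2, S 2, halogen 1):
  atom 1: C, bond orders sum to 1 (valence 4) → 3 H
  atom 2: O, bond orders sum to 2 (valence 2) → 0 H
  atom 3: C, bond orders sum to 4 (valence 4) → 0 H
  atom 4: O, bond orders sum to 2 (valence 2) → 0 H
  atom 5: C, bond orders sum to 4 (valence 4) → 0 H
  atom 6: C, bond orders sum to 4 (valence 4) → 0 H
  atom 7: C, bond orders sum to 1 (valence 4) → 3 H
  atom 8: C, bond orders sum to 3 (valence 4) → 1 H
  atom 9: O, bond orders sum to 2 (valence 2) → 0 H
  atom 10: C, bond orders sum to 4 (valence 4) → 0 H
  atom 11: Cl (halogen, monovalent) → 0 H
Total hydrogens: 7.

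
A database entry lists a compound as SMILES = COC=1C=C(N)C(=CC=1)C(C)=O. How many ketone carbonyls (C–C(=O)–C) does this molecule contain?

The ketone motif appears at heavy-atom position 10 in the SMILES.
Other groups present: 1 ether, 1 primary amine.
Ketone count: 1.

1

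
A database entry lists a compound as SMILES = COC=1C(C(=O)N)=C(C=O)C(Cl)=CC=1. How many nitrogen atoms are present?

Scan the SMILES for N atoms (remember two-letter symbols like Cl and Br are single atoms).
Nitrogen count: 1.

1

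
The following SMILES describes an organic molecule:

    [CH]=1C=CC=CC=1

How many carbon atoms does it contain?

Count every carbon token in the SMILES (each C, including those in ring-closure positions and inside branches).
Carbon count: 6.

6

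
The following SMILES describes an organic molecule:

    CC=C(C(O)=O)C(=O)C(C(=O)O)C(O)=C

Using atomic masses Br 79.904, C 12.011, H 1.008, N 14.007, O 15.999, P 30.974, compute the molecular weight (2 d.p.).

First, the molecular formula is C9H10O6 (counting implicit H from valence).
  C: 9 × 12.011 = 108.099
  H: 10 × 1.008 = 10.080
  O: 6 × 15.999 = 95.994
Sum: 9×12.011 + 10×1.008 + 6×15.999 = 214.173 → 214.17 g/mol.

214.17 g/mol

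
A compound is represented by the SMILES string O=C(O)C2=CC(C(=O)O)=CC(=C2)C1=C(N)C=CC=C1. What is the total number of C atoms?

Count every carbon token in the SMILES (each C, including those in ring-closure positions and inside branches).
Carbon count: 14.

14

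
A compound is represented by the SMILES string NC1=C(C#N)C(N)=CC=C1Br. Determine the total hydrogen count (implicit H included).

6

Walk through each heavy atom and fill implicit hydrogens from standard valence (C 4, N 3, O 2, S 2, halogen 1):
  atom 1: N, bond orders sum to 1 (valence 3) → 2 H
  atom 2: C, bond orders sum to 4 (valence 4) → 0 H
  atom 3: C, bond orders sum to 4 (valence 4) → 0 H
  atom 4: C, bond orders sum to 4 (valence 4) → 0 H
  atom 5: N, bond orders sum to 3 (valence 3) → 0 H
  atom 6: C, bond orders sum to 4 (valence 4) → 0 H
  atom 7: N, bond orders sum to 1 (valence 3) → 2 H
  atom 8: C, bond orders sum to 3 (valence 4) → 1 H
  atom 9: C, bond orders sum to 3 (valence 4) → 1 H
  atom 10: C, bond orders sum to 4 (valence 4) → 0 H
  atom 11: Br (halogen, monovalent) → 0 H
Total hydrogens: 6.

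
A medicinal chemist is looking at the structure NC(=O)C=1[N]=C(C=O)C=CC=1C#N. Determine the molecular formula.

C8H5N3O2

Walk through each heavy atom and fill implicit hydrogens from standard valence (C 4, N 3, O 2, S 2, halogen 1):
  atom 1: N, bond orders sum to 1 (valence 3) → 2 H
  atom 2: C, bond orders sum to 4 (valence 4) → 0 H
  atom 3: O, bond orders sum to 2 (valence 2) → 0 H
  atom 4: C, bond orders sum to 4 (valence 4) → 0 H
  atom 5: N with explicit H count 0
  atom 6: C, bond orders sum to 4 (valence 4) → 0 H
  atom 7: C, bond orders sum to 3 (valence 4) → 1 H
  atom 8: O, bond orders sum to 2 (valence 2) → 0 H
  atom 9: C, bond orders sum to 3 (valence 4) → 1 H
  atom 10: C, bond orders sum to 3 (valence 4) → 1 H
  atom 11: C, bond orders sum to 4 (valence 4) → 0 H
  atom 12: C, bond orders sum to 4 (valence 4) → 0 H
  atom 13: N, bond orders sum to 3 (valence 3) → 0 H
Totals → C:8, H:5, N:3, O:2.
In Hill order: C8H5N3O2.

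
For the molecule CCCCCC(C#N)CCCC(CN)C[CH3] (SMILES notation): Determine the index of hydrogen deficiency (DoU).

2

Degree of unsaturation = (number of rings) + (number of π bonds).
Ring closures in the SMILES: 0.
π bonds: 1 triple bond (each 2 DoU) → 2 DoU from unsaturation.
Total DoU = 0 + 2 = 2.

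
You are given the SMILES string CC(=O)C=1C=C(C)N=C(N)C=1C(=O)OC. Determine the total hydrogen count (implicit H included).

Walk through each heavy atom and fill implicit hydrogens from standard valence (C 4, N 3, O 2, S 2, halogen 1):
  atom 1: C, bond orders sum to 1 (valence 4) → 3 H
  atom 2: C, bond orders sum to 4 (valence 4) → 0 H
  atom 3: O, bond orders sum to 2 (valence 2) → 0 H
  atom 4: C, bond orders sum to 4 (valence 4) → 0 H
  atom 5: C, bond orders sum to 3 (valence 4) → 1 H
  atom 6: C, bond orders sum to 4 (valence 4) → 0 H
  atom 7: C, bond orders sum to 1 (valence 4) → 3 H
  atom 8: N, bond orders sum to 3 (valence 3) → 0 H
  atom 9: C, bond orders sum to 4 (valence 4) → 0 H
  atom 10: N, bond orders sum to 1 (valence 3) → 2 H
  atom 11: C, bond orders sum to 4 (valence 4) → 0 H
  atom 12: C, bond orders sum to 4 (valence 4) → 0 H
  atom 13: O, bond orders sum to 2 (valence 2) → 0 H
  atom 14: O, bond orders sum to 2 (valence 2) → 0 H
  atom 15: C, bond orders sum to 1 (valence 4) → 3 H
Total hydrogens: 12.

12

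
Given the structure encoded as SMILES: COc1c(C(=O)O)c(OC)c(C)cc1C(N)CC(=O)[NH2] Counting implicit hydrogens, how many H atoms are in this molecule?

18

Walk through each heavy atom and fill implicit hydrogens from standard valence (C 4, N 3, O 2, S 2, halogen 1); for lowercase aromatic atoms, an aromatic c carries 1 H when it has two neighbours and 0 H with three, and aromatic n carries 0 H:
  atom 1: C, bond orders sum to 1 (valence 4) → 3 H
  atom 2: O, bond orders sum to 2 (valence 2) → 0 H
  atom 3: aromatic c, 3 neighbours → 0 H
  atom 4: aromatic c, 3 neighbours → 0 H
  atom 5: C, bond orders sum to 4 (valence 4) → 0 H
  atom 6: O, bond orders sum to 2 (valence 2) → 0 H
  atom 7: O, bond orders sum to 1 (valence 2) → 1 H
  atom 8: aromatic c, 3 neighbours → 0 H
  atom 9: O, bond orders sum to 2 (valence 2) → 0 H
  atom 10: C, bond orders sum to 1 (valence 4) → 3 H
  atom 11: aromatic c, 3 neighbours → 0 H
  atom 12: C, bond orders sum to 1 (valence 4) → 3 H
  atom 13: aromatic c, 2 neighbours → 1 H
  atom 14: aromatic c, 3 neighbours → 0 H
  atom 15: C, bond orders sum to 3 (valence 4) → 1 H
  atom 16: N, bond orders sum to 1 (valence 3) → 2 H
  atom 17: C, bond orders sum to 2 (valence 4) → 2 H
  atom 18: C, bond orders sum to 4 (valence 4) → 0 H
  atom 19: O, bond orders sum to 2 (valence 2) → 0 H
  atom 20: N with explicit H count 2
Total hydrogens: 18.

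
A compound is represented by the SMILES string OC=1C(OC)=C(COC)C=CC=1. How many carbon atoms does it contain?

9

Count every carbon token in the SMILES (each C, including those in ring-closure positions and inside branches).
Carbon count: 9.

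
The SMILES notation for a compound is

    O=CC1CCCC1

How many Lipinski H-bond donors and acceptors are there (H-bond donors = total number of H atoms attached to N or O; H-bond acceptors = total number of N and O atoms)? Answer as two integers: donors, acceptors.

Donors: find every N or O and count the H atoms it carries.
  atom 1 (O): bond orders sum to 2 → 0 H
Lipinski HBD = 0.
Acceptors: N atoms = 0, O atoms = 1 → HBA = 1.

0, 1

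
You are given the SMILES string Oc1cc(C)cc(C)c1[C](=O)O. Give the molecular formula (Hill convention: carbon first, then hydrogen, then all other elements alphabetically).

C9H10O3

Walk through each heavy atom and fill implicit hydrogens from standard valence (C 4, N 3, O 2, S 2, halogen 1); for lowercase aromatic atoms, an aromatic c carries 1 H when it has two neighbours and 0 H with three, and aromatic n carries 0 H:
  atom 1: O, bond orders sum to 1 (valence 2) → 1 H
  atom 2: aromatic c, 3 neighbours → 0 H
  atom 3: aromatic c, 2 neighbours → 1 H
  atom 4: aromatic c, 3 neighbours → 0 H
  atom 5: C, bond orders sum to 1 (valence 4) → 3 H
  atom 6: aromatic c, 2 neighbours → 1 H
  atom 7: aromatic c, 3 neighbours → 0 H
  atom 8: C, bond orders sum to 1 (valence 4) → 3 H
  atom 9: aromatic c, 3 neighbours → 0 H
  atom 10: C with explicit H count 0
  atom 11: O, bond orders sum to 2 (valence 2) → 0 H
  atom 12: O, bond orders sum to 1 (valence 2) → 1 H
Totals → C:9, H:10, O:3.
In Hill order: C9H10O3.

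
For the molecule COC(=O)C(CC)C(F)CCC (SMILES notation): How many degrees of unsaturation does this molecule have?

1

Degree of unsaturation = (number of rings) + (number of π bonds).
Ring closures in the SMILES: 0.
π bonds: 1 double bond (each 1 DoU) → 1 DoU from unsaturation.
Total DoU = 0 + 1 = 1.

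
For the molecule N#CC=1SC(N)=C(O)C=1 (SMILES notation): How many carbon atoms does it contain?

Count every carbon token in the SMILES (each C, including those in ring-closure positions and inside branches).
Carbon count: 5.

5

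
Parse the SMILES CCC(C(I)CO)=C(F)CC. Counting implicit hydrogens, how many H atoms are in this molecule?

Walk through each heavy atom and fill implicit hydrogens from standard valence (C 4, N 3, O 2, S 2, halogen 1):
  atom 1: C, bond orders sum to 1 (valence 4) → 3 H
  atom 2: C, bond orders sum to 2 (valence 4) → 2 H
  atom 3: C, bond orders sum to 4 (valence 4) → 0 H
  atom 4: C, bond orders sum to 3 (valence 4) → 1 H
  atom 5: I (halogen, monovalent) → 0 H
  atom 6: C, bond orders sum to 2 (valence 4) → 2 H
  atom 7: O, bond orders sum to 1 (valence 2) → 1 H
  atom 8: C, bond orders sum to 4 (valence 4) → 0 H
  atom 9: F (halogen, monovalent) → 0 H
  atom 10: C, bond orders sum to 2 (valence 4) → 2 H
  atom 11: C, bond orders sum to 1 (valence 4) → 3 H
Total hydrogens: 14.

14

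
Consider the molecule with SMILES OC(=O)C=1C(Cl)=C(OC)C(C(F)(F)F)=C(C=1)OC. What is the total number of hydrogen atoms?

Walk through each heavy atom and fill implicit hydrogens from standard valence (C 4, N 3, O 2, S 2, halogen 1):
  atom 1: O, bond orders sum to 1 (valence 2) → 1 H
  atom 2: C, bond orders sum to 4 (valence 4) → 0 H
  atom 3: O, bond orders sum to 2 (valence 2) → 0 H
  atom 4: C, bond orders sum to 4 (valence 4) → 0 H
  atom 5: C, bond orders sum to 4 (valence 4) → 0 H
  atom 6: Cl (halogen, monovalent) → 0 H
  atom 7: C, bond orders sum to 4 (valence 4) → 0 H
  atom 8: O, bond orders sum to 2 (valence 2) → 0 H
  atom 9: C, bond orders sum to 1 (valence 4) → 3 H
  atom 10: C, bond orders sum to 4 (valence 4) → 0 H
  atom 11: C, bond orders sum to 4 (valence 4) → 0 H
  atom 12: F (halogen, monovalent) → 0 H
  atom 13: F (halogen, monovalent) → 0 H
  atom 14: F (halogen, monovalent) → 0 H
  atom 15: C, bond orders sum to 4 (valence 4) → 0 H
  atom 16: C, bond orders sum to 3 (valence 4) → 1 H
  atom 17: O, bond orders sum to 2 (valence 2) → 0 H
  atom 18: C, bond orders sum to 1 (valence 4) → 3 H
Total hydrogens: 8.

8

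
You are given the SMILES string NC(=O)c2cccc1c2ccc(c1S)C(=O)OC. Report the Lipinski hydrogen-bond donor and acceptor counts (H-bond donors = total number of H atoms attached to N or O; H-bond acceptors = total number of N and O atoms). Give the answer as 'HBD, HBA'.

2, 4

Donors: find every N or O and count the H atoms it carries.
  atom 1 (N): bond orders sum to 1 → 2 H
  atom 3 (O): bond orders sum to 2 → 0 H
  atom 16 (O): bond orders sum to 2 → 0 H
  atom 17 (O): bond orders sum to 2 → 0 H
Lipinski HBD = 2.
Acceptors: N atoms = 1, O atoms = 3 → HBA = 4.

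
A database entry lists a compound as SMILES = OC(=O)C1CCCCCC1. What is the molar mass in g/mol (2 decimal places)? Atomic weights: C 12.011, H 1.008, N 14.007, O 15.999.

First, the molecular formula is C8H14O2 (counting implicit H from valence).
  C: 8 × 12.011 = 96.088
  H: 14 × 1.008 = 14.112
  O: 2 × 15.999 = 31.998
Sum: 8×12.011 + 14×1.008 + 2×15.999 = 142.198 → 142.20 g/mol.

142.20 g/mol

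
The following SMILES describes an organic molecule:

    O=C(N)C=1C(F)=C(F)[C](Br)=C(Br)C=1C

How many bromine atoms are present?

2

Scan the SMILES for Br atoms (remember two-letter symbols like Cl and Br are single atoms).
Bromine count: 2.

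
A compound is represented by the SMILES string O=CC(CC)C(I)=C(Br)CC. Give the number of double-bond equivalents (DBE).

2

Molecular formula: C8H12BrIO.
DoU = (2C + 2 + N − H − X) / 2, where X is the halogen count and O/S are ignored.
    = (2·8 + 2 + 0 − 12 − 2) / 2 = 4 / 2 = 2.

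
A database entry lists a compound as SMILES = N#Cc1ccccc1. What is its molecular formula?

Walk through each heavy atom and fill implicit hydrogens from standard valence (C 4, N 3, O 2, S 2, halogen 1); for lowercase aromatic atoms, an aromatic c carries 1 H when it has two neighbours and 0 H with three, and aromatic n carries 0 H:
  atom 1: N, bond orders sum to 3 (valence 3) → 0 H
  atom 2: C, bond orders sum to 4 (valence 4) → 0 H
  atom 3: aromatic c, 3 neighbours → 0 H
  atom 4: aromatic c, 2 neighbours → 1 H
  atom 5: aromatic c, 2 neighbours → 1 H
  atom 6: aromatic c, 2 neighbours → 1 H
  atom 7: aromatic c, 2 neighbours → 1 H
  atom 8: aromatic c, 2 neighbours → 1 H
Totals → C:7, H:5, N:1.

C7H5N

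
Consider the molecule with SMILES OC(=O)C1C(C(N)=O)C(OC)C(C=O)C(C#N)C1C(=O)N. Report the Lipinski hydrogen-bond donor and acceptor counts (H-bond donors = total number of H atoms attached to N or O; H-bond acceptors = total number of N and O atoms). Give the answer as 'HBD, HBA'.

5, 9

Donors: find every N or O and count the H atoms it carries.
  atom 1 (O): bond orders sum to 1 → 1 H
  atom 3 (O): bond orders sum to 2 → 0 H
  atom 7 (N): bond orders sum to 1 → 2 H
  atom 8 (O): bond orders sum to 2 → 0 H
  atom 10 (O): bond orders sum to 2 → 0 H
  atom 14 (O): bond orders sum to 2 → 0 H
  atom 17 (N): bond orders sum to 3 → 0 H
  atom 20 (O): bond orders sum to 2 → 0 H
  atom 21 (N): bond orders sum to 1 → 2 H
Lipinski HBD = 5.
Acceptors: N atoms = 3, O atoms = 6 → HBA = 9.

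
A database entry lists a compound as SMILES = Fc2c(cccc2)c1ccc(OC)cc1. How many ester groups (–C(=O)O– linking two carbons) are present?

Scan the SMILES for the ester motif — none present.
Groups that are present: 1 ether.

0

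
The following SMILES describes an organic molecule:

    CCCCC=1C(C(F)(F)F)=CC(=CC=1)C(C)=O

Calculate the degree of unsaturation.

5

Molecular formula: C13H15F3O.
DoU = (2C + 2 + N − H − X) / 2, where X is the halogen count and O/S are ignored.
    = (2·13 + 2 + 0 − 15 − 3) / 2 = 10 / 2 = 5.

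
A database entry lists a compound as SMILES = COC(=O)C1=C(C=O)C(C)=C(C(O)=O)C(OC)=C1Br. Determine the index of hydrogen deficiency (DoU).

7

Degree of unsaturation = (number of rings) + (number of π bonds).
Ring closures in the SMILES: 1.
π bonds: 6 double bonds (each 1 DoU) → 6 DoU from unsaturation.
Total DoU = 1 + 6 = 7.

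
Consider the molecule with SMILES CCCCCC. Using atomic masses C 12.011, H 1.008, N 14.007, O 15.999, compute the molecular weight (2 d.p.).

86.18 g/mol

First, the molecular formula is C6H14 (counting implicit H from valence).
  C: 6 × 12.011 = 72.066
  H: 14 × 1.008 = 14.112
Sum: 6×12.011 + 14×1.008 = 86.178 → 86.18 g/mol.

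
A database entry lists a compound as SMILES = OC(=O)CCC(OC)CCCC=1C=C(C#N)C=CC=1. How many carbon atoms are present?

15

Count every carbon token in the SMILES (each C, including those in ring-closure positions and inside branches).
Carbon count: 15.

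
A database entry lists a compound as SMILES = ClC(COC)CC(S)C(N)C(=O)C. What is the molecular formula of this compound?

Walk through each heavy atom and fill implicit hydrogens from standard valence (C 4, N 3, O 2, S 2, halogen 1):
  atom 1: Cl (halogen, monovalent) → 0 H
  atom 2: C, bond orders sum to 3 (valence 4) → 1 H
  atom 3: C, bond orders sum to 2 (valence 4) → 2 H
  atom 4: O, bond orders sum to 2 (valence 2) → 0 H
  atom 5: C, bond orders sum to 1 (valence 4) → 3 H
  atom 6: C, bond orders sum to 2 (valence 4) → 2 H
  atom 7: C, bond orders sum to 3 (valence 4) → 1 H
  atom 8: S, bond orders sum to 1 (valence 2) → 1 H
  atom 9: C, bond orders sum to 3 (valence 4) → 1 H
  atom 10: N, bond orders sum to 1 (valence 3) → 2 H
  atom 11: C, bond orders sum to 4 (valence 4) → 0 H
  atom 12: O, bond orders sum to 2 (valence 2) → 0 H
  atom 13: C, bond orders sum to 1 (valence 4) → 3 H
Totals → C:8, H:16, Cl:1, N:1, O:2, S:1.

C8H16ClNO2S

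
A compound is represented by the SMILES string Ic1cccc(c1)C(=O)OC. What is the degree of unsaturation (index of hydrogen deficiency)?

5

Molecular formula: C8H7IO2.
DoU = (2C + 2 + N − H − X) / 2, where X is the halogen count and O/S are ignored.
    = (2·8 + 2 + 0 − 7 − 1) / 2 = 10 / 2 = 5.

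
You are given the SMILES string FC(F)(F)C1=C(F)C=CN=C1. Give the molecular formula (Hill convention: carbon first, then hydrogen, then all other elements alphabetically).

C6H3F4N

Walk through each heavy atom and fill implicit hydrogens from standard valence (C 4, N 3, O 2, S 2, halogen 1):
  atom 1: F (halogen, monovalent) → 0 H
  atom 2: C, bond orders sum to 4 (valence 4) → 0 H
  atom 3: F (halogen, monovalent) → 0 H
  atom 4: F (halogen, monovalent) → 0 H
  atom 5: C, bond orders sum to 4 (valence 4) → 0 H
  atom 6: C, bond orders sum to 4 (valence 4) → 0 H
  atom 7: F (halogen, monovalent) → 0 H
  atom 8: C, bond orders sum to 3 (valence 4) → 1 H
  atom 9: C, bond orders sum to 3 (valence 4) → 1 H
  atom 10: N, bond orders sum to 3 (valence 3) → 0 H
  atom 11: C, bond orders sum to 3 (valence 4) → 1 H
Totals → C:6, H:3, F:4, N:1.
In Hill order: C6H3F4N.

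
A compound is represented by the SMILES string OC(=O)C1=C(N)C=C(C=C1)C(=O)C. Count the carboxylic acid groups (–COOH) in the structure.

The carboxylic acid motif appears at heavy-atom position 2 in the SMILES.
Other groups present: 1 ketone, 1 primary amine.
Carboxylic acid count: 1.

1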